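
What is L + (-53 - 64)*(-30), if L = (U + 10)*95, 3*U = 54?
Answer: 6170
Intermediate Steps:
U = 18 (U = (1/3)*54 = 18)
L = 2660 (L = (18 + 10)*95 = 28*95 = 2660)
L + (-53 - 64)*(-30) = 2660 + (-53 - 64)*(-30) = 2660 - 117*(-30) = 2660 + 3510 = 6170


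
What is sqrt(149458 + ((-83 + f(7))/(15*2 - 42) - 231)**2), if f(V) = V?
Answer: sqrt(1799398)/3 ≈ 447.14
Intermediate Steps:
sqrt(149458 + ((-83 + f(7))/(15*2 - 42) - 231)**2) = sqrt(149458 + ((-83 + 7)/(15*2 - 42) - 231)**2) = sqrt(149458 + (-76/(30 - 42) - 231)**2) = sqrt(149458 + (-76/(-12) - 231)**2) = sqrt(149458 + (-76*(-1/12) - 231)**2) = sqrt(149458 + (19/3 - 231)**2) = sqrt(149458 + (-674/3)**2) = sqrt(149458 + 454276/9) = sqrt(1799398/9) = sqrt(1799398)/3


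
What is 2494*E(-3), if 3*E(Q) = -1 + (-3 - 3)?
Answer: -17458/3 ≈ -5819.3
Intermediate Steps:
E(Q) = -7/3 (E(Q) = (-1 + (-3 - 3))/3 = (-1 - 6)/3 = (1/3)*(-7) = -7/3)
2494*E(-3) = 2494*(-7/3) = -17458/3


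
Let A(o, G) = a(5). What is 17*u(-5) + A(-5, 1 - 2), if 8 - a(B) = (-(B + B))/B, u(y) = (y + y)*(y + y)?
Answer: 1710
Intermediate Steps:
u(y) = 4*y**2 (u(y) = (2*y)*(2*y) = 4*y**2)
a(B) = 10 (a(B) = 8 - (-(B + B))/B = 8 - (-2*B)/B = 8 - 1*(-2) = 8 + 2 = 10)
A(o, G) = 10
17*u(-5) + A(-5, 1 - 2) = 17*(4*(-5)**2) + 10 = 17*(4*25) + 10 = 17*100 + 10 = 1700 + 10 = 1710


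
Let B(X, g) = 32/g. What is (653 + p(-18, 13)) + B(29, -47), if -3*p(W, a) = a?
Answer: 91366/141 ≈ 647.99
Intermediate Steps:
p(W, a) = -a/3
(653 + p(-18, 13)) + B(29, -47) = (653 - 1/3*13) + 32/(-47) = (653 - 13/3) + 32*(-1/47) = 1946/3 - 32/47 = 91366/141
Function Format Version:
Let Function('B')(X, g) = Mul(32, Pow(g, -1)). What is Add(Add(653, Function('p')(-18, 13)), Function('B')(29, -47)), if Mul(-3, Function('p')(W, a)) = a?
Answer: Rational(91366, 141) ≈ 647.99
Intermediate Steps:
Function('p')(W, a) = Mul(Rational(-1, 3), a)
Add(Add(653, Function('p')(-18, 13)), Function('B')(29, -47)) = Add(Add(653, Mul(Rational(-1, 3), 13)), Mul(32, Pow(-47, -1))) = Add(Add(653, Rational(-13, 3)), Mul(32, Rational(-1, 47))) = Add(Rational(1946, 3), Rational(-32, 47)) = Rational(91366, 141)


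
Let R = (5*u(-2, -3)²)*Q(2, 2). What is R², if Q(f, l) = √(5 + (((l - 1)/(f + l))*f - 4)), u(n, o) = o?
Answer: 6075/2 ≈ 3037.5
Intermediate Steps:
Q(f, l) = √(1 + f*(-1 + l)/(f + l)) (Q(f, l) = √(5 + (((-1 + l)/(f + l))*f - 4)) = √(5 + (f*(-1 + l)/(f + l) - 4)) = √(5 + (-4 + f*(-1 + l)/(f + l))) = √(1 + f*(-1 + l)/(f + l)))
R = 45*√6/2 (R = (5*(-3)²)*√(2*(1 + 2)/(2 + 2)) = (5*9)*√(2*3/4) = 45*√(2*(¼)*3) = 45*√(3/2) = 45*(√6/2) = 45*√6/2 ≈ 55.114)
R² = (45*√6/2)² = 6075/2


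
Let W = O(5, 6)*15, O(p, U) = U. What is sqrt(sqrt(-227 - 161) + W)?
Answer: sqrt(90 + 2*I*sqrt(97)) ≈ 9.5428 + 1.0321*I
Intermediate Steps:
W = 90 (W = 6*15 = 90)
sqrt(sqrt(-227 - 161) + W) = sqrt(sqrt(-227 - 161) + 90) = sqrt(sqrt(-388) + 90) = sqrt(2*I*sqrt(97) + 90) = sqrt(90 + 2*I*sqrt(97))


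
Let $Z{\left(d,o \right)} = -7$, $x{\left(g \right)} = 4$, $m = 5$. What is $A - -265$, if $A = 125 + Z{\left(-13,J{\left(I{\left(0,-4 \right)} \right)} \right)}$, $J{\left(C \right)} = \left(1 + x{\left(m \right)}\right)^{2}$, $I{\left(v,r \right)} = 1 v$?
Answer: $383$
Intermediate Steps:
$I{\left(v,r \right)} = v$
$J{\left(C \right)} = 25$ ($J{\left(C \right)} = \left(1 + 4\right)^{2} = 5^{2} = 25$)
$A = 118$ ($A = 125 - 7 = 118$)
$A - -265 = 118 - -265 = 118 + 265 = 383$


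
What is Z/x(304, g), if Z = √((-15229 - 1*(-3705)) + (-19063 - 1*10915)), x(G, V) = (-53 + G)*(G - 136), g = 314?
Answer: I*√41502/42168 ≈ 0.0048312*I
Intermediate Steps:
x(G, V) = (-136 + G)*(-53 + G) (x(G, V) = (-53 + G)*(-136 + G) = (-136 + G)*(-53 + G))
Z = I*√41502 (Z = √((-15229 + 3705) + (-19063 - 10915)) = √(-11524 - 29978) = √(-41502) = I*√41502 ≈ 203.72*I)
Z/x(304, g) = (I*√41502)/(7208 + 304² - 189*304) = (I*√41502)/(7208 + 92416 - 57456) = (I*√41502)/42168 = (I*√41502)*(1/42168) = I*√41502/42168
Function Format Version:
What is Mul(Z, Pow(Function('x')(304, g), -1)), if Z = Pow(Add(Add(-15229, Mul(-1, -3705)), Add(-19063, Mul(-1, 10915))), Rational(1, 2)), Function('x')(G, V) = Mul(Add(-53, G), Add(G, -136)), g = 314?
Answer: Mul(Rational(1, 42168), I, Pow(41502, Rational(1, 2))) ≈ Mul(0.0048312, I)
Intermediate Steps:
Function('x')(G, V) = Mul(Add(-136, G), Add(-53, G)) (Function('x')(G, V) = Mul(Add(-53, G), Add(-136, G)) = Mul(Add(-136, G), Add(-53, G)))
Z = Mul(I, Pow(41502, Rational(1, 2))) (Z = Pow(Add(Add(-15229, 3705), Add(-19063, -10915)), Rational(1, 2)) = Pow(Add(-11524, -29978), Rational(1, 2)) = Pow(-41502, Rational(1, 2)) = Mul(I, Pow(41502, Rational(1, 2))) ≈ Mul(203.72, I))
Mul(Z, Pow(Function('x')(304, g), -1)) = Mul(Mul(I, Pow(41502, Rational(1, 2))), Pow(Add(7208, Pow(304, 2), Mul(-189, 304)), -1)) = Mul(Mul(I, Pow(41502, Rational(1, 2))), Pow(Add(7208, 92416, -57456), -1)) = Mul(Mul(I, Pow(41502, Rational(1, 2))), Pow(42168, -1)) = Mul(Mul(I, Pow(41502, Rational(1, 2))), Rational(1, 42168)) = Mul(Rational(1, 42168), I, Pow(41502, Rational(1, 2)))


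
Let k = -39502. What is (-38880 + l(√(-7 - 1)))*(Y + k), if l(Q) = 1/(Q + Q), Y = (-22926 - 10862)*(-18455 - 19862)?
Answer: -50334642630720 - 647307647*I*√2/4 ≈ -5.0335e+13 - 2.2886e+8*I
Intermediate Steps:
Y = 1294654796 (Y = -33788*(-38317) = 1294654796)
l(Q) = 1/(2*Q)
(-38880 + l(√(-7 - 1)))*(Y + k) = (-38880 + 1/(2*(√(-7 - 1))))*(1294654796 - 39502) = (-38880 + 1/(2*(√(-8))))*1294615294 = (-38880 + 1/(2*((2*I*√2))))*1294615294 = (-38880 + (-I*√2/4)/2)*1294615294 = (-38880 - I*√2/8)*1294615294 = -50334642630720 - 647307647*I*√2/4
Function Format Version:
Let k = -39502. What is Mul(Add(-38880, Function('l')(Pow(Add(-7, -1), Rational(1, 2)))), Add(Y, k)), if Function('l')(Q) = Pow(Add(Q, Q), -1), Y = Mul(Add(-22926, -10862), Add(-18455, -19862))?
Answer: Add(-50334642630720, Mul(Rational(-647307647, 4), I, Pow(2, Rational(1, 2)))) ≈ Add(-5.0335e+13, Mul(-2.2886e+8, I))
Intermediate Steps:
Y = 1294654796 (Y = Mul(-33788, -38317) = 1294654796)
Function('l')(Q) = Mul(Rational(1, 2), Pow(Q, -1)) (Function('l')(Q) = Pow(Mul(2, Q), -1) = Mul(Rational(1, 2), Pow(Q, -1)))
Mul(Add(-38880, Function('l')(Pow(Add(-7, -1), Rational(1, 2)))), Add(Y, k)) = Mul(Add(-38880, Mul(Rational(1, 2), Pow(Pow(Add(-7, -1), Rational(1, 2)), -1))), Add(1294654796, -39502)) = Mul(Add(-38880, Mul(Rational(1, 2), Pow(Pow(-8, Rational(1, 2)), -1))), 1294615294) = Mul(Add(-38880, Mul(Rational(1, 2), Pow(Mul(2, I, Pow(2, Rational(1, 2))), -1))), 1294615294) = Mul(Add(-38880, Mul(Rational(1, 2), Mul(Rational(-1, 4), I, Pow(2, Rational(1, 2))))), 1294615294) = Mul(Add(-38880, Mul(Rational(-1, 8), I, Pow(2, Rational(1, 2)))), 1294615294) = Add(-50334642630720, Mul(Rational(-647307647, 4), I, Pow(2, Rational(1, 2))))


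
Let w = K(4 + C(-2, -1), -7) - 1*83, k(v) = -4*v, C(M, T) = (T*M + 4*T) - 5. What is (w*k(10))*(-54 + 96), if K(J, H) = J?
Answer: 144480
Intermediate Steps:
C(M, T) = -5 + 4*T + M*T (C(M, T) = (M*T + 4*T) - 5 = (4*T + M*T) - 5 = -5 + 4*T + M*T)
w = -86 (w = (4 + (-5 + 4*(-1) - 2*(-1))) - 1*83 = (4 + (-5 - 4 + 2)) - 83 = (4 - 7) - 83 = -3 - 83 = -86)
(w*k(10))*(-54 + 96) = (-(-344)*10)*(-54 + 96) = -86*(-40)*42 = 3440*42 = 144480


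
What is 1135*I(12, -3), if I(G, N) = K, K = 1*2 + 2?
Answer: 4540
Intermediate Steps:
K = 4 (K = 2 + 2 = 4)
I(G, N) = 4
1135*I(12, -3) = 1135*4 = 4540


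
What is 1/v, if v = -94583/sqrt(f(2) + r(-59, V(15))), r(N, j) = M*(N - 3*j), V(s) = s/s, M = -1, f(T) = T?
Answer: -8/94583 ≈ -8.4582e-5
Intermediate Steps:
V(s) = 1
r(N, j) = -N + 3*j (r(N, j) = -(N - 3*j) = -N + 3*j)
v = -94583/8 (v = -94583/sqrt(2 + (-1*(-59) + 3*1)) = -94583/sqrt(2 + (59 + 3)) = -94583/sqrt(2 + 62) = -94583/(sqrt(64)) = -94583/8 ≈ -11823.)
1/v = 1/(-94583/8) = -8/94583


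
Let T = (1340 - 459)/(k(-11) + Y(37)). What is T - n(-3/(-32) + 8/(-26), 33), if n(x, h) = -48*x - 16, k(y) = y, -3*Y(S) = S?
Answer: -14572/455 ≈ -32.026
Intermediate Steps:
Y(S) = -S/3
n(x, h) = -16 - 48*x
T = -2643/70 (T = (1340 - 459)/(-11 - ⅓*37) = 881/(-11 - 37/3) = 881/(-70/3) = 881*(-3/70) = -2643/70 ≈ -37.757)
T - n(-3/(-32) + 8/(-26), 33) = -2643/70 - (-16 - 48*(-3/(-32) + 8/(-26))) = -2643/70 - (-16 - 48*(-3*(-1/32) + 8*(-1/26))) = -2643/70 - (-16 - 48*(3/32 - 4/13)) = -2643/70 - (-16 - 48*(-89/416)) = -2643/70 - (-16 + 267/26) = -2643/70 - 1*(-149/26) = -2643/70 + 149/26 = -14572/455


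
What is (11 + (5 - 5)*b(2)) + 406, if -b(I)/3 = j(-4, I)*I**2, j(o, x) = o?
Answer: 417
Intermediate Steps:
b(I) = 12*I**2 (b(I) = -(-12)*I**2 = 12*I**2)
(11 + (5 - 5)*b(2)) + 406 = (11 + (5 - 5)*(12*2**2)) + 406 = (11 + 0*(12*4)) + 406 = (11 + 0*48) + 406 = (11 + 0) + 406 = 11 + 406 = 417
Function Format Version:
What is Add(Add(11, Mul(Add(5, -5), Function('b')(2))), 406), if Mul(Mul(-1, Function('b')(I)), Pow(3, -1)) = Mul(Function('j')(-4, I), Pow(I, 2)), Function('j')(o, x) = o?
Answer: 417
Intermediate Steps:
Function('b')(I) = Mul(12, Pow(I, 2)) (Function('b')(I) = Mul(-3, Mul(-4, Pow(I, 2))) = Mul(12, Pow(I, 2)))
Add(Add(11, Mul(Add(5, -5), Function('b')(2))), 406) = Add(Add(11, Mul(Add(5, -5), Mul(12, Pow(2, 2)))), 406) = Add(Add(11, Mul(0, Mul(12, 4))), 406) = Add(Add(11, Mul(0, 48)), 406) = Add(Add(11, 0), 406) = Add(11, 406) = 417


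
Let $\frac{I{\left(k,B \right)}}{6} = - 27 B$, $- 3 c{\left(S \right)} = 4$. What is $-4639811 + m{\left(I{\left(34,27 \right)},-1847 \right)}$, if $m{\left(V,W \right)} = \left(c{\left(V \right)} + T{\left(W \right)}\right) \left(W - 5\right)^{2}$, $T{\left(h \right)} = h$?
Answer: $- \frac{19032737113}{3} \approx -6.3442 \cdot 10^{9}$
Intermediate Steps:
$c{\left(S \right)} = - \frac{4}{3}$ ($c{\left(S \right)} = \left(- \frac{1}{3}\right) 4 = - \frac{4}{3}$)
$I{\left(k,B \right)} = - 162 B$ ($I{\left(k,B \right)} = 6 \left(- 27 B\right) = - 162 B$)
$m{\left(V,W \right)} = \left(-5 + W\right)^{2} \left(- \frac{4}{3} + W\right)$ ($m{\left(V,W \right)} = \left(- \frac{4}{3} + W\right) \left(W - 5\right)^{2} = \left(- \frac{4}{3} + W\right) \left(-5 + W\right)^{2} = \left(-5 + W\right)^{2} \left(- \frac{4}{3} + W\right)$)
$-4639811 + m{\left(I{\left(34,27 \right)},-1847 \right)} = -4639811 + \left(-5 - 1847\right)^{2} \left(- \frac{4}{3} - 1847\right) = -4639811 + \left(-1852\right)^{2} \left(- \frac{5545}{3}\right) = -4639811 + 3429904 \left(- \frac{5545}{3}\right) = -4639811 - \frac{19018817680}{3} = - \frac{19032737113}{3}$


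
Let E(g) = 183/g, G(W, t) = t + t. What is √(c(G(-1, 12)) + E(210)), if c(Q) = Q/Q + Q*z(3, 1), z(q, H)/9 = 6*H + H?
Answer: √7417970/70 ≈ 38.909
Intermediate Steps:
z(q, H) = 63*H (z(q, H) = 9*(6*H + H) = 9*(7*H) = 63*H)
G(W, t) = 2*t
c(Q) = 1 + 63*Q (c(Q) = Q/Q + Q*(63*1) = 1 + Q*63 = 1 + 63*Q)
√(c(G(-1, 12)) + E(210)) = √((1 + 63*(2*12)) + 183/210) = √((1 + 63*24) + 183*(1/210)) = √((1 + 1512) + 61/70) = √(1513 + 61/70) = √(105971/70) = √7417970/70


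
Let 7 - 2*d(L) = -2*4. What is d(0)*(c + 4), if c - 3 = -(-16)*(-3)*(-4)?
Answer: 2985/2 ≈ 1492.5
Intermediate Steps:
d(L) = 15/2 (d(L) = 7/2 - (-1)*4 = 7/2 - 1/2*(-8) = 7/2 + 4 = 15/2)
c = 195 (c = 3 - (-16)*(-3)*(-4) = 3 - 4*12*(-4) = 3 - 48*(-4) = 3 + 192 = 195)
d(0)*(c + 4) = 15*(195 + 4)/2 = (15/2)*199 = 2985/2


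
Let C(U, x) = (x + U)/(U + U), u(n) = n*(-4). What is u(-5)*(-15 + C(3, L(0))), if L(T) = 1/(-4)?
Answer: -1745/6 ≈ -290.83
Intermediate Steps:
L(T) = -1/4
u(n) = -4*n
C(U, x) = (U + x)/(2*U) (C(U, x) = (U + x)/((2*U)) = (U + x)*(1/(2*U)) = (U + x)/(2*U))
u(-5)*(-15 + C(3, L(0))) = (-4*(-5))*(-15 + (1/2)*(3 - 1/4)/3) = 20*(-15 + (1/2)*(1/3)*(11/4)) = 20*(-15 + 11/24) = 20*(-349/24) = -1745/6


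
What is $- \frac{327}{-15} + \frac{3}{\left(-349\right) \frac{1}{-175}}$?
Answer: $\frac{40666}{1745} \approx 23.304$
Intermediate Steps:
$- \frac{327}{-15} + \frac{3}{\left(-349\right) \frac{1}{-175}} = \left(-327\right) \left(- \frac{1}{15}\right) + \frac{3}{\left(-349\right) \left(- \frac{1}{175}\right)} = \frac{109}{5} + \frac{3}{\frac{349}{175}} = \frac{109}{5} + 3 \cdot \frac{175}{349} = \frac{109}{5} + \frac{525}{349} = \frac{40666}{1745}$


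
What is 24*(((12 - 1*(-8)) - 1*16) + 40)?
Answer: 1056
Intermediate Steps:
24*(((12 - 1*(-8)) - 1*16) + 40) = 24*(((12 + 8) - 16) + 40) = 24*((20 - 16) + 40) = 24*(4 + 40) = 24*44 = 1056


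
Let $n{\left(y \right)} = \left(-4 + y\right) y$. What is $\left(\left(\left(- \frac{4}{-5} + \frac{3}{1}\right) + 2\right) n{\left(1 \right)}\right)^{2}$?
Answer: $\frac{7569}{25} \approx 302.76$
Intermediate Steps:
$n{\left(y \right)} = y \left(-4 + y\right)$
$\left(\left(\left(- \frac{4}{-5} + \frac{3}{1}\right) + 2\right) n{\left(1 \right)}\right)^{2} = \left(\left(\left(- \frac{4}{-5} + \frac{3}{1}\right) + 2\right) 1 \left(-4 + 1\right)\right)^{2} = \left(\left(\left(\left(-4\right) \left(- \frac{1}{5}\right) + 3 \cdot 1\right) + 2\right) 1 \left(-3\right)\right)^{2} = \left(\left(\left(\frac{4}{5} + 3\right) + 2\right) \left(-3\right)\right)^{2} = \left(\left(\frac{19}{5} + 2\right) \left(-3\right)\right)^{2} = \left(\frac{29}{5} \left(-3\right)\right)^{2} = \left(- \frac{87}{5}\right)^{2} = \frac{7569}{25}$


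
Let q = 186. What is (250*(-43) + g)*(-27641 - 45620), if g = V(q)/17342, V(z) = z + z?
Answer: 6828882281704/8671 ≈ 7.8755e+8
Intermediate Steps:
V(z) = 2*z
g = 186/8671 (g = (2*186)/17342 = 372*(1/17342) = 186/8671 ≈ 0.021451)
(250*(-43) + g)*(-27641 - 45620) = (250*(-43) + 186/8671)*(-27641 - 45620) = (-10750 + 186/8671)*(-73261) = -93213064/8671*(-73261) = 6828882281704/8671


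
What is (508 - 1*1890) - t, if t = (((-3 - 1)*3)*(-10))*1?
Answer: -1502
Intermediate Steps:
t = 120 (t = (-4*3*(-10))*1 = -12*(-10)*1 = 120*1 = 120)
(508 - 1*1890) - t = (508 - 1*1890) - 1*120 = (508 - 1890) - 120 = -1382 - 120 = -1502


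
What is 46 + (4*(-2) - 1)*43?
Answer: -341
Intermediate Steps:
46 + (4*(-2) - 1)*43 = 46 + (-8 - 1)*43 = 46 - 9*43 = 46 - 387 = -341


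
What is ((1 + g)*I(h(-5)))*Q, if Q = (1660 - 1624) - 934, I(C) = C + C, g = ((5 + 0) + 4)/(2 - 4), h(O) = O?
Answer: -31430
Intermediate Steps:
g = -9/2 (g = (5 + 4)/(-2) = 9*(-1/2) = -9/2 ≈ -4.5000)
I(C) = 2*C
Q = -898 (Q = 36 - 934 = -898)
((1 + g)*I(h(-5)))*Q = ((1 - 9/2)*(2*(-5)))*(-898) = -7/2*(-10)*(-898) = 35*(-898) = -31430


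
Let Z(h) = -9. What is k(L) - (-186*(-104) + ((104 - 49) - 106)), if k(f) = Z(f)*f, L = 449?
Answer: -23334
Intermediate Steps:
k(f) = -9*f
k(L) - (-186*(-104) + ((104 - 49) - 106)) = -9*449 - (-186*(-104) + ((104 - 49) - 106)) = -4041 - (19344 + (55 - 106)) = -4041 - (19344 - 51) = -4041 - 1*19293 = -4041 - 19293 = -23334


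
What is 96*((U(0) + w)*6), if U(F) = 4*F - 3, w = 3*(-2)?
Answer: -5184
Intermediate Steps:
w = -6
U(F) = -3 + 4*F
96*((U(0) + w)*6) = 96*(((-3 + 4*0) - 6)*6) = 96*(((-3 + 0) - 6)*6) = 96*((-3 - 6)*6) = 96*(-9*6) = 96*(-54) = -5184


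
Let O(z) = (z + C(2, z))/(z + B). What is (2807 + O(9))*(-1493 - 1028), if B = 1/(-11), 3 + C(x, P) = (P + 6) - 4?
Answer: -693963233/98 ≈ -7.0813e+6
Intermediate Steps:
C(x, P) = -1 + P (C(x, P) = -3 + ((P + 6) - 4) = -3 + ((6 + P) - 4) = -3 + (2 + P) = -1 + P)
B = -1/11 ≈ -0.090909
O(z) = (-1 + 2*z)/(-1/11 + z) (O(z) = (z + (-1 + z))/(z - 1/11) = (-1 + 2*z)/(-1/11 + z))
(2807 + O(9))*(-1493 - 1028) = (2807 + 11*(-1 + 2*9)/(-1 + 11*9))*(-1493 - 1028) = (2807 + 11*(-1 + 18)/(-1 + 99))*(-2521) = (2807 + 11*17/98)*(-2521) = (2807 + 11*(1/98)*17)*(-2521) = (2807 + 187/98)*(-2521) = (275273/98)*(-2521) = -693963233/98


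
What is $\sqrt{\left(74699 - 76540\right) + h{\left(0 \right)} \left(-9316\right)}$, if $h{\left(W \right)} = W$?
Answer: $i \sqrt{1841} \approx 42.907 i$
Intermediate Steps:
$\sqrt{\left(74699 - 76540\right) + h{\left(0 \right)} \left(-9316\right)} = \sqrt{\left(74699 - 76540\right) + 0 \left(-9316\right)} = \sqrt{\left(74699 - 76540\right) + 0} = \sqrt{-1841 + 0} = \sqrt{-1841} = i \sqrt{1841}$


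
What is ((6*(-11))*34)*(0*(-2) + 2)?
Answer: -4488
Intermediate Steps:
((6*(-11))*34)*(0*(-2) + 2) = (-66*34)*(0 + 2) = -2244*2 = -4488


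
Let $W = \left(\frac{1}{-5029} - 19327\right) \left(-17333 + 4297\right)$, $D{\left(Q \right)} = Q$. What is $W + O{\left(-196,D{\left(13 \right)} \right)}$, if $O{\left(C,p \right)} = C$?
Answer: $\frac{1267039343740}{5029} \approx 2.5195 \cdot 10^{8}$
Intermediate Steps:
$W = \frac{1267040329424}{5029}$ ($W = \left(- \frac{1}{5029} - 19327\right) \left(-13036\right) = \left(- \frac{97195484}{5029}\right) \left(-13036\right) = \frac{1267040329424}{5029} \approx 2.5195 \cdot 10^{8}$)
$W + O{\left(-196,D{\left(13 \right)} \right)} = \frac{1267040329424}{5029} - 196 = \frac{1267039343740}{5029}$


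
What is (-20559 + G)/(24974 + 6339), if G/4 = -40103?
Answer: -180971/31313 ≈ -5.7794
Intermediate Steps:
G = -160412 (G = 4*(-40103) = -160412)
(-20559 + G)/(24974 + 6339) = (-20559 - 160412)/(24974 + 6339) = -180971/31313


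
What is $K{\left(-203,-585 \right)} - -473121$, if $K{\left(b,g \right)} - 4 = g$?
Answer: $472540$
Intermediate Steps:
$K{\left(b,g \right)} = 4 + g$
$K{\left(-203,-585 \right)} - -473121 = \left(4 - 585\right) - -473121 = -581 + 473121 = 472540$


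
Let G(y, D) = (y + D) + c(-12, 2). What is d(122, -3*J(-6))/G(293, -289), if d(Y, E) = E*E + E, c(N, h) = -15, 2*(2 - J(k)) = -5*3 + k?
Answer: -5475/44 ≈ -124.43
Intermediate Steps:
J(k) = 19/2 - k/2 (J(k) = 2 - (-5*3 + k)/2 = 2 - (-15 + k)/2 = 2 + (15/2 - k/2) = 19/2 - k/2)
d(Y, E) = E + E**2 (d(Y, E) = E**2 + E = E + E**2)
G(y, D) = -15 + D + y (G(y, D) = (y + D) - 15 = (D + y) - 15 = -15 + D + y)
d(122, -3*J(-6))/G(293, -289) = ((-3*(19/2 - 1/2*(-6)))*(1 - 3*(19/2 - 1/2*(-6))))/(-15 - 289 + 293) = ((-3*(19/2 + 3))*(1 - 3*(19/2 + 3)))/(-11) = ((-3*25/2)*(1 - 3*25/2))*(-1/11) = -75*(1 - 75/2)/2*(-1/11) = -75/2*(-73/2)*(-1/11) = (5475/4)*(-1/11) = -5475/44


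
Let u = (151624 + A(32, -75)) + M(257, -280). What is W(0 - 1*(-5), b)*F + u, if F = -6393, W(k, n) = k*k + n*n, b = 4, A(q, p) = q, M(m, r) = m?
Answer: -110200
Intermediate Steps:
W(k, n) = k² + n²
u = 151913 (u = (151624 + 32) + 257 = 151656 + 257 = 151913)
W(0 - 1*(-5), b)*F + u = ((0 - 1*(-5))² + 4²)*(-6393) + 151913 = ((0 + 5)² + 16)*(-6393) + 151913 = (5² + 16)*(-6393) + 151913 = (25 + 16)*(-6393) + 151913 = 41*(-6393) + 151913 = -262113 + 151913 = -110200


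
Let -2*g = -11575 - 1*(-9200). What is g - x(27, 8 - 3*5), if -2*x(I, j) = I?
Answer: 1201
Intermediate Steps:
x(I, j) = -I/2
g = 2375/2 (g = -(-11575 - 1*(-9200))/2 = -(-11575 + 9200)/2 = -½*(-2375) = 2375/2 ≈ 1187.5)
g - x(27, 8 - 3*5) = 2375/2 - (-1)*27/2 = 2375/2 - 1*(-27/2) = 2375/2 + 27/2 = 1201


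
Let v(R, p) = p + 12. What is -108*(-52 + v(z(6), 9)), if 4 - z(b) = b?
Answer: 3348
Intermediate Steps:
z(b) = 4 - b
v(R, p) = 12 + p
-108*(-52 + v(z(6), 9)) = -108*(-52 + (12 + 9)) = -108*(-52 + 21) = -108*(-31) = 3348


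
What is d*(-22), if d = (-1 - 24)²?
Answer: -13750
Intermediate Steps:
d = 625 (d = (-25)² = 625)
d*(-22) = 625*(-22) = -13750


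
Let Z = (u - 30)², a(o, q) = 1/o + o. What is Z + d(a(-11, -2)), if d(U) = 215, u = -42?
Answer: 5399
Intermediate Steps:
a(o, q) = o + 1/o
Z = 5184 (Z = (-42 - 30)² = (-72)² = 5184)
Z + d(a(-11, -2)) = 5184 + 215 = 5399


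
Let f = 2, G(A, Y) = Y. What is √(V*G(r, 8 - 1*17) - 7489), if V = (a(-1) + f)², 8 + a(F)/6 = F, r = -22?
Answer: 5*I*√1273 ≈ 178.4*I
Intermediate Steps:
a(F) = -48 + 6*F
V = 2704 (V = ((-48 + 6*(-1)) + 2)² = ((-48 - 6) + 2)² = (-54 + 2)² = (-52)² = 2704)
√(V*G(r, 8 - 1*17) - 7489) = √(2704*(8 - 1*17) - 7489) = √(2704*(8 - 17) - 7489) = √(2704*(-9) - 7489) = √(-24336 - 7489) = √(-31825) = 5*I*√1273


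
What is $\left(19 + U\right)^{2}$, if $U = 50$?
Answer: $4761$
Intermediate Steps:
$\left(19 + U\right)^{2} = \left(19 + 50\right)^{2} = 69^{2} = 4761$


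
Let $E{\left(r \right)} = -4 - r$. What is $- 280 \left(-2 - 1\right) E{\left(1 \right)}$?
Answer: $-4200$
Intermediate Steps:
$- 280 \left(-2 - 1\right) E{\left(1 \right)} = - 280 \left(-2 - 1\right) \left(-4 - 1\right) = - 280 \left(\left(-3\right) \left(-5\right)\right) = \left(-280\right) 15 = -4200$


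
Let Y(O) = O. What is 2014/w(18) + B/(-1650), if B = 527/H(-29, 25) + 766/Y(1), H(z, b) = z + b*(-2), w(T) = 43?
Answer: 259945459/5605050 ≈ 46.377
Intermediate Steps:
H(z, b) = z - 2*b
B = 59987/79 (B = 527/(-29 - 2*25) + 766/1 = 527/(-29 - 50) + 766*1 = 527/(-79) + 766 = 527*(-1/79) + 766 = -527/79 + 766 = 59987/79 ≈ 759.33)
2014/w(18) + B/(-1650) = 2014/43 + (59987/79)/(-1650) = 2014*(1/43) + (59987/79)*(-1/1650) = 2014/43 - 59987/130350 = 259945459/5605050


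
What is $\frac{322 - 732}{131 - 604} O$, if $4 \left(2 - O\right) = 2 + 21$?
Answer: $- \frac{3075}{946} \approx -3.2505$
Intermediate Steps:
$O = - \frac{15}{4}$ ($O = 2 - \frac{2 + 21}{4} = 2 - \frac{23}{4} = - \frac{15}{4} \approx -3.75$)
$\frac{322 - 732}{131 - 604} O = \frac{322 - 732}{131 - 604} \left(- \frac{15}{4}\right) = - \frac{410}{-473} \left(- \frac{15}{4}\right) = \left(-410\right) \left(- \frac{1}{473}\right) \left(- \frac{15}{4}\right) = \frac{410}{473} \left(- \frac{15}{4}\right) = - \frac{3075}{946}$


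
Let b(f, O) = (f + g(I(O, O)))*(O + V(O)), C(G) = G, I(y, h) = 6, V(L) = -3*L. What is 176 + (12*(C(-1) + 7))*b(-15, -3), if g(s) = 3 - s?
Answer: -7600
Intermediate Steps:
b(f, O) = -2*O*(-3 + f) (b(f, O) = (f + (3 - 1*6))*(O - 3*O) = (f + (3 - 6))*(-2*O) = (f - 3)*(-2*O) = (-3 + f)*(-2*O) = -2*O*(-3 + f))
176 + (12*(C(-1) + 7))*b(-15, -3) = 176 + (12*(-1 + 7))*(2*(-3)*(3 - 1*(-15))) = 176 + (12*6)*(2*(-3)*(3 + 15)) = 176 + 72*(2*(-3)*18) = 176 + 72*(-108) = 176 - 7776 = -7600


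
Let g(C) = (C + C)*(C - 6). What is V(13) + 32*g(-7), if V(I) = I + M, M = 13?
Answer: 5850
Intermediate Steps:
g(C) = 2*C*(-6 + C) (g(C) = (2*C)*(-6 + C) = 2*C*(-6 + C))
V(I) = 13 + I (V(I) = I + 13 = 13 + I)
V(13) + 32*g(-7) = (13 + 13) + 32*(2*(-7)*(-6 - 7)) = 26 + 32*(2*(-7)*(-13)) = 26 + 32*182 = 26 + 5824 = 5850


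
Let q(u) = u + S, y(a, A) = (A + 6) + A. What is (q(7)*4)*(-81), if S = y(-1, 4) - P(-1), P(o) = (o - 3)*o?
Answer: -5508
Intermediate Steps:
P(o) = o*(-3 + o) (P(o) = (-3 + o)*o = o*(-3 + o))
y(a, A) = 6 + 2*A (y(a, A) = (6 + A) + A = 6 + 2*A)
S = 10 (S = (6 + 2*4) - (-1)*(-3 - 1) = (6 + 8) - (-1)*(-4) = 14 - 1*4 = 14 - 4 = 10)
q(u) = 10 + u (q(u) = u + 10 = 10 + u)
(q(7)*4)*(-81) = ((10 + 7)*4)*(-81) = (17*4)*(-81) = 68*(-81) = -5508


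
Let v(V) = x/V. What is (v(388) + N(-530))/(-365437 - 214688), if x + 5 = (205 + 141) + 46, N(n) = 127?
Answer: -49663/225088500 ≈ -0.00022064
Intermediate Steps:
x = 387 (x = -5 + ((205 + 141) + 46) = -5 + (346 + 46) = -5 + 392 = 387)
v(V) = 387/V
(v(388) + N(-530))/(-365437 - 214688) = (387/388 + 127)/(-365437 - 214688) = (387*(1/388) + 127)/(-580125) = (387/388 + 127)*(-1/580125) = (49663/388)*(-1/580125) = -49663/225088500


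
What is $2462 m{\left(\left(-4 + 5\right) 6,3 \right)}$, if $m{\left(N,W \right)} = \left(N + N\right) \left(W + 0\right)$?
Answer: $88632$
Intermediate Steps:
$m{\left(N,W \right)} = 2 N W$
$2462 m{\left(\left(-4 + 5\right) 6,3 \right)} = 2462 \cdot 2 \left(-4 + 5\right) 6 \cdot 3 = 2462 \cdot 2 \cdot 1 \cdot 6 \cdot 3 = 2462 \cdot 2 \cdot 6 \cdot 3 = 2462 \cdot 36 = 88632$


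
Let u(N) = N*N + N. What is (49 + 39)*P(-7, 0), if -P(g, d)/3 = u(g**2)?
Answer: -646800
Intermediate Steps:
u(N) = N + N**2 (u(N) = N**2 + N = N + N**2)
P(g, d) = -3*g**2*(1 + g**2)
(49 + 39)*P(-7, 0) = (49 + 39)*(3*(-7)**2*(-1 - 1*(-7)**2)) = 88*(3*49*(-1 - 1*49)) = 88*(3*49*(-1 - 49)) = 88*(3*49*(-50)) = 88*(-7350) = -646800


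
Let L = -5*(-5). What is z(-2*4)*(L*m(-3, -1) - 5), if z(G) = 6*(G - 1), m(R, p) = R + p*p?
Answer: 2970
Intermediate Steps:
m(R, p) = R + p**2
L = 25
z(G) = -6 + 6*G (z(G) = 6*(-1 + G) = -6 + 6*G)
z(-2*4)*(L*m(-3, -1) - 5) = (-6 + 6*(-2*4))*(25*(-3 + (-1)**2) - 5) = (-6 + 6*(-8))*(25*(-3 + 1) - 5) = (-6 - 48)*(25*(-2) - 5) = -54*(-50 - 5) = -54*(-55) = 2970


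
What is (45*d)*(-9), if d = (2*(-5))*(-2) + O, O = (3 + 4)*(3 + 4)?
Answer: -27945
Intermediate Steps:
O = 49 (O = 7*7 = 49)
d = 69 (d = (2*(-5))*(-2) + 49 = -10*(-2) + 49 = 20 + 49 = 69)
(45*d)*(-9) = (45*69)*(-9) = 3105*(-9) = -27945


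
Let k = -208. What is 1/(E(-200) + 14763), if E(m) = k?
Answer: 1/14555 ≈ 6.8705e-5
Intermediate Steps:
E(m) = -208
1/(E(-200) + 14763) = 1/(-208 + 14763) = 1/14555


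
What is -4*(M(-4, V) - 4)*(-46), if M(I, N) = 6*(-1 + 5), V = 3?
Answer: 3680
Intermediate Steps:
M(I, N) = 24 (M(I, N) = 6*4 = 24)
-4*(M(-4, V) - 4)*(-46) = -4*(24 - 4)*(-46) = -4*20*(-46) = -80*(-46) = 3680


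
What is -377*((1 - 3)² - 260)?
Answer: 96512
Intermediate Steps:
-377*((1 - 3)² - 260) = -377*((-2)² - 260) = -377*(4 - 260) = -377*(-256) = 96512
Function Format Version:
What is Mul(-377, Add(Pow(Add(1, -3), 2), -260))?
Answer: 96512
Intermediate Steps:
Mul(-377, Add(Pow(Add(1, -3), 2), -260)) = Mul(-377, Add(Pow(-2, 2), -260)) = Mul(-377, Add(4, -260)) = Mul(-377, -256) = 96512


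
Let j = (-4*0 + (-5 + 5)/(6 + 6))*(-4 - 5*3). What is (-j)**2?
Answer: 0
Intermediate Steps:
j = 0 (j = (0 + 0/12)*(-4 - 15) = (0 + 0*(1/12))*(-19) = (0 + 0)*(-19) = 0*(-19) = 0)
(-j)**2 = (-1*0)**2 = 0**2 = 0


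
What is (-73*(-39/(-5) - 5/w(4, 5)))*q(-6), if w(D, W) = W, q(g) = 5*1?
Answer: -2482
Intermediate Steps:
q(g) = 5
(-73*(-39/(-5) - 5/w(4, 5)))*q(-6) = -73*(-39/(-5) - 5/5)*5 = -73*(-39*(-1/5) - 5*1/5)*5 = -73*(39/5 - 1)*5 = -73*34/5*5 = -2482/5*5 = -2482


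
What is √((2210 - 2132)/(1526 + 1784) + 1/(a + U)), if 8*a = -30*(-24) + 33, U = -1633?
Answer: √9512725642745/20374705 ≈ 0.15138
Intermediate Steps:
a = 753/8 (a = (-30*(-24) + 33)/8 = (720 + 33)/8 = (⅛)*753 = 753/8 ≈ 94.125)
√((2210 - 2132)/(1526 + 1784) + 1/(a + U)) = √((2210 - 2132)/(1526 + 1784) + 1/(753/8 - 1633)) = √(78/3310 + 1/(-12311/8)) = √(78*(1/3310) - 8/12311) = √(39/1655 - 8/12311) = √(466889/20374705) = √9512725642745/20374705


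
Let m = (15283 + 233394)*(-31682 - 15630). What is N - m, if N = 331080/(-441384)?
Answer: 216377585851789/18391 ≈ 1.1765e+10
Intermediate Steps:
m = -11765406224 (m = 248677*(-47312) = -11765406224)
N = -13795/18391 (N = 331080*(-1/441384) = -13795/18391 ≈ -0.75010)
N - m = -13795/18391 - 1*(-11765406224) = -13795/18391 + 11765406224 = 216377585851789/18391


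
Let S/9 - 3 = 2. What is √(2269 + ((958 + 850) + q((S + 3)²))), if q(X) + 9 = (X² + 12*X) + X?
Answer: 18*√16489 ≈ 2311.4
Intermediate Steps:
S = 45 (S = 27 + 9*2 = 27 + 18 = 45)
q(X) = -9 + X² + 13*X (q(X) = -9 + ((X² + 12*X) + X) = -9 + (X² + 13*X) = -9 + X² + 13*X)
√(2269 + ((958 + 850) + q((S + 3)²))) = √(2269 + ((958 + 850) + (-9 + ((45 + 3)²)² + 13*(45 + 3)²))) = √(2269 + (1808 + (-9 + (48²)² + 13*48²))) = √(2269 + (1808 + (-9 + 2304² + 13*2304))) = √(2269 + (1808 + (-9 + 5308416 + 29952))) = √(2269 + (1808 + 5338359)) = √(2269 + 5340167) = √5342436 = 18*√16489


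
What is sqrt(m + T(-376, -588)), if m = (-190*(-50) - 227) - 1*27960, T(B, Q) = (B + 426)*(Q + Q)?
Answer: I*sqrt(77487) ≈ 278.36*I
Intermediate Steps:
T(B, Q) = 2*Q*(426 + B) (T(B, Q) = (426 + B)*(2*Q) = 2*Q*(426 + B))
m = -18687 (m = (9500 - 227) - 27960 = 9273 - 27960 = -18687)
sqrt(m + T(-376, -588)) = sqrt(-18687 + 2*(-588)*(426 - 376)) = sqrt(-18687 + 2*(-588)*50) = sqrt(-18687 - 58800) = sqrt(-77487) = I*sqrt(77487)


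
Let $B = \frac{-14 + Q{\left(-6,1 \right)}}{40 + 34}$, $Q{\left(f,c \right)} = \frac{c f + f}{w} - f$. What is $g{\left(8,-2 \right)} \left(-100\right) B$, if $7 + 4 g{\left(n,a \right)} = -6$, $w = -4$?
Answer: $- \frac{1625}{74} \approx -21.959$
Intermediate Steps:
$g{\left(n,a \right)} = - \frac{13}{4}$ ($g{\left(n,a \right)} = - \frac{7}{4} + \frac{1}{4} \left(-6\right) = - \frac{7}{4} - \frac{3}{2} = - \frac{13}{4}$)
$Q{\left(f,c \right)} = - \frac{5 f}{4} - \frac{c f}{4}$ ($Q{\left(f,c \right)} = \frac{c f + f}{-4} - f = \left(f + c f\right) \left(- \frac{1}{4}\right) - f = \left(- \frac{f}{4} - \frac{c f}{4}\right) - f = - \frac{5 f}{4} - \frac{c f}{4}$)
$B = - \frac{5}{74}$ ($B = \frac{-14 - - \frac{3 \left(5 + 1\right)}{2}}{40 + 34} = \frac{-14 - \left(- \frac{3}{2}\right) 6}{74} = \left(-14 + 9\right) \frac{1}{74} = \left(-5\right) \frac{1}{74} = - \frac{5}{74} \approx -0.067568$)
$g{\left(8,-2 \right)} \left(-100\right) B = \left(- \frac{13}{4}\right) \left(-100\right) \left(- \frac{5}{74}\right) = 325 \left(- \frac{5}{74}\right) = - \frac{1625}{74}$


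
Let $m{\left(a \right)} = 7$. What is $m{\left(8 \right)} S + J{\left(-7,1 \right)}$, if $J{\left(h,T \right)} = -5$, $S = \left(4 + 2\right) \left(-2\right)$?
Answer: $-89$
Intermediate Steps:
$S = -12$ ($S = 6 \left(-2\right) = -12$)
$m{\left(8 \right)} S + J{\left(-7,1 \right)} = 7 \left(-12\right) - 5 = -84 - 5 = -89$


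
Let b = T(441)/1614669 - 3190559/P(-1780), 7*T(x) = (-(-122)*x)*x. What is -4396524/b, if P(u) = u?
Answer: -601718914228080/245606193631 ≈ -2449.9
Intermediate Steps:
T(x) = 122*x²/7 (T(x) = ((-(-122)*x)*x)/7 = ((122*x)*x)/7 = (122*x²)/7 = 122*x²/7)
b = 245606193631/136862420 (b = ((122/7)*441²)/1614669 - 3190559/(-1780) = ((122/7)*194481)*(1/1614669) - 3190559*(-1/1780) = 3389526*(1/1614669) + 3190559/1780 = 161406/76889 + 3190559/1780 = 245606193631/136862420 ≈ 1794.5)
-4396524/b = -4396524/245606193631/136862420 = -4396524*136862420/245606193631 = -601718914228080/245606193631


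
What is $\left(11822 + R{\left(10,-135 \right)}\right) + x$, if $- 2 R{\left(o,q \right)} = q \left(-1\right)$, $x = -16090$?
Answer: $- \frac{8671}{2} \approx -4335.5$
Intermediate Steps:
$R{\left(o,q \right)} = \frac{q}{2}$ ($R{\left(o,q \right)} = - \frac{q \left(-1\right)}{2} = - \frac{\left(-1\right) q}{2} = \frac{q}{2}$)
$\left(11822 + R{\left(10,-135 \right)}\right) + x = \left(11822 + \frac{1}{2} \left(-135\right)\right) - 16090 = \left(11822 - \frac{135}{2}\right) - 16090 = \frac{23509}{2} - 16090 = - \frac{8671}{2}$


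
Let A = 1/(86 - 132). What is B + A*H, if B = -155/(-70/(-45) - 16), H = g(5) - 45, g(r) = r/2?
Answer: 13939/1196 ≈ 11.655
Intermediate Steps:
g(r) = r/2 (g(r) = r*(1/2) = r/2)
H = -85/2 (H = (1/2)*5 - 45 = 5/2 - 45 = -85/2 ≈ -42.500)
B = 279/26 (B = -155/(-70*(-1/45) - 16) = -155/(14/9 - 16) = -155/(-130/9) = -155*(-9/130) = 279/26 ≈ 10.731)
A = -1/46 (A = 1/(-46) = -1/46 ≈ -0.021739)
B + A*H = 279/26 - 1/46*(-85/2) = 279/26 + 85/92 = 13939/1196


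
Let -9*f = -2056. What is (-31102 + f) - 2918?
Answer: -304124/9 ≈ -33792.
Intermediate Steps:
f = 2056/9 (f = -⅑*(-2056) = 2056/9 ≈ 228.44)
(-31102 + f) - 2918 = (-31102 + 2056/9) - 2918 = -277862/9 - 2918 = -304124/9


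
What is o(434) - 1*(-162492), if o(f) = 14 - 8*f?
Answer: 159034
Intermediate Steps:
o(434) - 1*(-162492) = (14 - 8*434) - 1*(-162492) = (14 - 3472) + 162492 = -3458 + 162492 = 159034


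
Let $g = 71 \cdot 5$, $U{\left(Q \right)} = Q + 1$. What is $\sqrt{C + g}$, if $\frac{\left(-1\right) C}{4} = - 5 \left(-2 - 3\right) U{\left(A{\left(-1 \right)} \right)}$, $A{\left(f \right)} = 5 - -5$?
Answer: $i \sqrt{745} \approx 27.295 i$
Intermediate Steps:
$A{\left(f \right)} = 10$ ($A{\left(f \right)} = 5 + 5 = 10$)
$U{\left(Q \right)} = 1 + Q$
$g = 355$
$C = -1100$ ($C = - 4 - 5 \left(-2 - 3\right) \left(1 + 10\right) = - 4 \left(-5\right) \left(-5\right) 11 = - 4 \cdot 25 \cdot 11 = \left(-4\right) 275 = -1100$)
$\sqrt{C + g} = \sqrt{-1100 + 355} = \sqrt{-745} = i \sqrt{745}$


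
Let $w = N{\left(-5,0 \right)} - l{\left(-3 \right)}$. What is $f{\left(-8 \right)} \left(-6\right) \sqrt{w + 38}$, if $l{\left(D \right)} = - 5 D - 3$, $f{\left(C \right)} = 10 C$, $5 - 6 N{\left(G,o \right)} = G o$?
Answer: $80 \sqrt{966} \approx 2486.4$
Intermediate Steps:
$N{\left(G,o \right)} = \frac{5}{6} - \frac{G o}{6}$
$l{\left(D \right)} = -3 - 5 D$
$w = - \frac{67}{6}$ ($w = \left(\frac{5}{6} - \left(- \frac{5}{6}\right) 0\right) - \left(-3 - -15\right) = \left(\frac{5}{6} + 0\right) - \left(-3 + 15\right) = \frac{5}{6} - 12 = - \frac{67}{6} \approx -11.167$)
$f{\left(-8 \right)} \left(-6\right) \sqrt{w + 38} = 10 \left(-8\right) \left(-6\right) \sqrt{- \frac{67}{6} + 38} = \left(-80\right) \left(-6\right) \sqrt{\frac{161}{6}} = 480 \frac{\sqrt{966}}{6} = 80 \sqrt{966}$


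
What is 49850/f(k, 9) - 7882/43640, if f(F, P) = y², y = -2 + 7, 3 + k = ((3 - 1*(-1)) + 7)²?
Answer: 43505139/21820 ≈ 1993.8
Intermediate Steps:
k = 118 (k = -3 + ((3 - 1*(-1)) + 7)² = -3 + ((3 + 1) + 7)² = -3 + (4 + 7)² = -3 + 11² = -3 + 121 = 118)
y = 5
f(F, P) = 25 (f(F, P) = 5² = 25)
49850/f(k, 9) - 7882/43640 = 49850/25 - 7882/43640 = 49850*(1/25) - 7882*1/43640 = 1994 - 3941/21820 = 43505139/21820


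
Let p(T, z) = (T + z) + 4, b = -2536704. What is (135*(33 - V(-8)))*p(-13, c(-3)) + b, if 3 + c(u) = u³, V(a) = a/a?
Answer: -2705184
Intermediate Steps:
V(a) = 1
c(u) = -3 + u³
p(T, z) = 4 + T + z
(135*(33 - V(-8)))*p(-13, c(-3)) + b = (135*(33 - 1*1))*(4 - 13 + (-3 + (-3)³)) - 2536704 = (135*(33 - 1))*(4 - 13 + (-3 - 27)) - 2536704 = (135*32)*(4 - 13 - 30) - 2536704 = 4320*(-39) - 2536704 = -168480 - 2536704 = -2705184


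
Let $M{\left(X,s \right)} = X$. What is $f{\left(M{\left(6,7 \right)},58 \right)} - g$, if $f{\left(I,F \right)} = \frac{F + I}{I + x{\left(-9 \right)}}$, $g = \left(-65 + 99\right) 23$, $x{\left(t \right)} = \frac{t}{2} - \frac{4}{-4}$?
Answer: $- \frac{3782}{5} \approx -756.4$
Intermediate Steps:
$x{\left(t \right)} = 1 + \frac{t}{2}$ ($x{\left(t \right)} = t \frac{1}{2} - -1 = \frac{t}{2} + 1 = 1 + \frac{t}{2}$)
$g = 782$ ($g = 34 \cdot 23 = 782$)
$f{\left(I,F \right)} = \frac{F + I}{- \frac{7}{2} + I}$ ($f{\left(I,F \right)} = \frac{F + I}{I + \left(1 + \frac{1}{2} \left(-9\right)\right)} = \frac{F + I}{I + \left(1 - \frac{9}{2}\right)} = \frac{F + I}{I - \frac{7}{2}} = \frac{F + I}{- \frac{7}{2} + I}$)
$f{\left(M{\left(6,7 \right)},58 \right)} - g = \frac{2 \left(58 + 6\right)}{-7 + 2 \cdot 6} - 782 = 2 \frac{1}{-7 + 12} \cdot 64 - 782 = 2 \cdot \frac{1}{5} \cdot 64 - 782 = \frac{128}{5} - 782 = - \frac{3782}{5}$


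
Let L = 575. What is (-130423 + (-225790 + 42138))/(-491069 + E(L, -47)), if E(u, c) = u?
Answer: 314075/490494 ≈ 0.64032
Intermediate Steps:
(-130423 + (-225790 + 42138))/(-491069 + E(L, -47)) = (-130423 + (-225790 + 42138))/(-491069 + 575) = (-130423 - 183652)/(-490494) = -314075*(-1/490494) = 314075/490494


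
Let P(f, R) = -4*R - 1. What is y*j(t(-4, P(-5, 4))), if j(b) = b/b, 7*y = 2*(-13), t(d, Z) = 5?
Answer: -26/7 ≈ -3.7143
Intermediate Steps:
P(f, R) = -1 - 4*R
y = -26/7 (y = (2*(-13))/7 = (⅐)*(-26) = -26/7 ≈ -3.7143)
j(b) = 1
y*j(t(-4, P(-5, 4))) = -26/7*1 = -26/7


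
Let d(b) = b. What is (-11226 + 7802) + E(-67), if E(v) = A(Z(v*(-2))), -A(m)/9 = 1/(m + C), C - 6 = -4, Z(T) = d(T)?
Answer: -465673/136 ≈ -3424.1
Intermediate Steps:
Z(T) = T
C = 2 (C = 6 - 4 = 2)
A(m) = -9/(2 + m) (A(m) = -9/(m + 2) = -9/(2 + m))
E(v) = -9/(2 - 2*v) (E(v) = -9/(2 + v*(-2)) = -9/(2 - 2*v))
(-11226 + 7802) + E(-67) = (-11226 + 7802) + 9/(2*(-1 - 67)) = -3424 + (9/2)/(-68) = -3424 + (9/2)*(-1/68) = -3424 - 9/136 = -465673/136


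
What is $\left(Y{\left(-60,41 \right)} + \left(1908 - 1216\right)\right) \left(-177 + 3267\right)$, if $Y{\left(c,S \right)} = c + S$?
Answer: $2079570$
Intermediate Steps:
$Y{\left(c,S \right)} = S + c$
$\left(Y{\left(-60,41 \right)} + \left(1908 - 1216\right)\right) \left(-177 + 3267\right) = \left(\left(41 - 60\right) + \left(1908 - 1216\right)\right) \left(-177 + 3267\right) = \left(-19 + 692\right) 3090 = 673 \cdot 3090 = 2079570$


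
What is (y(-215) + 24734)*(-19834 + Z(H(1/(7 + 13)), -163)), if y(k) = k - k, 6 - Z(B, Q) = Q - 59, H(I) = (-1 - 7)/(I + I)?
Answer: -484934804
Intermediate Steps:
H(I) = -4/I (H(I) = -8*1/(2*I) = -4/I)
Z(B, Q) = 65 - Q (Z(B, Q) = 6 - (Q - 59) = 6 - (-59 + Q) = 6 + (59 - Q) = 65 - Q)
y(k) = 0
(y(-215) + 24734)*(-19834 + Z(H(1/(7 + 13)), -163)) = (0 + 24734)*(-19834 + (65 - 1*(-163))) = 24734*(-19834 + (65 + 163)) = 24734*(-19834 + 228) = 24734*(-19606) = -484934804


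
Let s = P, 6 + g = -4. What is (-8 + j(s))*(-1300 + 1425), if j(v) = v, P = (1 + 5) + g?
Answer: -1500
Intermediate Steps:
g = -10 (g = -6 - 4 = -10)
P = -4 (P = (1 + 5) - 10 = 6 - 10 = -4)
s = -4
(-8 + j(s))*(-1300 + 1425) = (-8 - 4)*(-1300 + 1425) = -12*125 = -1500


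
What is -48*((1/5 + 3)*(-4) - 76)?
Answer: 21312/5 ≈ 4262.4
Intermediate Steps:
-48*((1/5 + 3)*(-4) - 76) = -48*((16/5)*(-4) - 76) = -48*(-64/5 - 76) = -48*(-444/5) = 21312/5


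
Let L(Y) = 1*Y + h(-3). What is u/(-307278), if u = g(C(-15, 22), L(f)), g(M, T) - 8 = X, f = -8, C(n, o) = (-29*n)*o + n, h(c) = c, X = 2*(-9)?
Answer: 5/153639 ≈ 3.2544e-5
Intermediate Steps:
X = -18
C(n, o) = n - 29*n*o (C(n, o) = -29*n*o + n = n - 29*n*o)
L(Y) = -3 + Y (L(Y) = 1*Y - 3 = Y - 3 = -3 + Y)
g(M, T) = -10 (g(M, T) = 8 - 18 = -10)
u = -10
u/(-307278) = -10/(-307278) = -10*(-1/307278) = 5/153639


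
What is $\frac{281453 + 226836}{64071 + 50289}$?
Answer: $\frac{508289}{114360} \approx 4.4446$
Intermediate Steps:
$\frac{281453 + 226836}{64071 + 50289} = \frac{508289}{114360}$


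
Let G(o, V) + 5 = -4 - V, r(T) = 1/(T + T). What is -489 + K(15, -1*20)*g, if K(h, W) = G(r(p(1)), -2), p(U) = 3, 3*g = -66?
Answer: -335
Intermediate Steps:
g = -22 (g = (⅓)*(-66) = -22)
r(T) = 1/(2*T)
G(o, V) = -9 - V (G(o, V) = -5 + (-4 - V) = -9 - V)
K(h, W) = -7 (K(h, W) = -9 - 1*(-2) = -9 + 2 = -7)
-489 + K(15, -1*20)*g = -489 - 7*(-22) = -489 + 154 = -335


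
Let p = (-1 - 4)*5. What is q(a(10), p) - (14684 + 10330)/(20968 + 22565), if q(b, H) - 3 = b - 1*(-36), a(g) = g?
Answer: 702701/14511 ≈ 48.425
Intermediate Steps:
p = -25 (p = -5*5 = -25)
q(b, H) = 39 + b (q(b, H) = 3 + (b - 1*(-36)) = 3 + (b + 36) = 3 + (36 + b) = 39 + b)
q(a(10), p) - (14684 + 10330)/(20968 + 22565) = (39 + 10) - (14684 + 10330)/(20968 + 22565) = 49 - 25014/43533 = 49 - 1*8338/14511 = 49 - 8338/14511 = 702701/14511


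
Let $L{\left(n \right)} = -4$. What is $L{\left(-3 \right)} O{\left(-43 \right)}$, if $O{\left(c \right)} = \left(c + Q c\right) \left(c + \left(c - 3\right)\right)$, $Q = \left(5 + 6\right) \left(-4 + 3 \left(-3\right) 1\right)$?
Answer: $2173736$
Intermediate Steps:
$Q = -143$ ($Q = 11 \left(-4 - 9\right) = 11 \left(-13\right) = -143$)
$O{\left(c \right)} = - 142 c \left(-3 + 2 c\right)$ ($O{\left(c \right)} = \left(c - 143 c\right) \left(c + \left(c - 3\right)\right) = - 142 c \left(c + \left(-3 + c\right)\right) = - 142 c \left(-3 + 2 c\right)$)
$L{\left(-3 \right)} O{\left(-43 \right)} = - 4 \cdot 142 \left(-43\right) \left(3 - -86\right) = - 4 \cdot 142 \left(-43\right) \left(3 + 86\right) = - 4 \cdot 142 \left(-43\right) 89 = \left(-4\right) \left(-543434\right) = 2173736$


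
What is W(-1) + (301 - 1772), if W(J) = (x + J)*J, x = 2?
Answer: -1472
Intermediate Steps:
W(J) = J*(2 + J) (W(J) = (2 + J)*J = J*(2 + J))
W(-1) + (301 - 1772) = -(2 - 1) + (301 - 1772) = -1*1 - 1471 = -1 - 1471 = -1472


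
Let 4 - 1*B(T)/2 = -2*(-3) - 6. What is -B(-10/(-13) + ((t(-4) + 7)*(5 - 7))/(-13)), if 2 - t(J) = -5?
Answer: -8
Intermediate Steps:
t(J) = 7 (t(J) = 2 - 1*(-5) = 2 + 5 = 7)
B(T) = 8 (B(T) = 8 - 2*(-2*(-3) - 6) = 8 - 2*(6 - 6) = 8 - 2*0 = 8 + 0 = 8)
-B(-10/(-13) + ((t(-4) + 7)*(5 - 7))/(-13)) = -1*8 = -8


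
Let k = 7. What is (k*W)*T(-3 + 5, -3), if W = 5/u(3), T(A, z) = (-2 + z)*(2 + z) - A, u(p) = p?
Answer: 35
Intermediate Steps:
T(A, z) = -A + (-2 + z)*(2 + z)
W = 5/3 ≈ 1.6667
(k*W)*T(-3 + 5, -3) = (7*(5/3))*(-4 + (-3)**2 - (-3 + 5)) = 35*(-4 + 9 - 1*2)/3 = 35*(-4 + 9 - 2)/3 = (35/3)*3 = 35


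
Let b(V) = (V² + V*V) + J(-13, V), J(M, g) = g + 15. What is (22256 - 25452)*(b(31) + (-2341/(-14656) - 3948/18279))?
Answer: -140412603904639/22324752 ≈ -6.2896e+6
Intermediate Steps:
J(M, g) = 15 + g
b(V) = 15 + V + 2*V² (b(V) = (V² + V*V) + (15 + V) = (V² + V²) + (15 + V) = 2*V² + (15 + V) = 15 + V + 2*V²)
(22256 - 25452)*(b(31) + (-2341/(-14656) - 3948/18279)) = (22256 - 25452)*((15 + 31 + 2*31²) + (-2341/(-14656) - 3948/18279)) = -3196*((15 + 31 + 2*961) + (-2341*(-1/14656) - 3948*1/18279)) = -3196*((15 + 31 + 1922) + (2341/14656 - 1316/6093)) = -3196*(1968 - 5023583/89299008) = -3196*175735424161/89299008 = -140412603904639/22324752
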